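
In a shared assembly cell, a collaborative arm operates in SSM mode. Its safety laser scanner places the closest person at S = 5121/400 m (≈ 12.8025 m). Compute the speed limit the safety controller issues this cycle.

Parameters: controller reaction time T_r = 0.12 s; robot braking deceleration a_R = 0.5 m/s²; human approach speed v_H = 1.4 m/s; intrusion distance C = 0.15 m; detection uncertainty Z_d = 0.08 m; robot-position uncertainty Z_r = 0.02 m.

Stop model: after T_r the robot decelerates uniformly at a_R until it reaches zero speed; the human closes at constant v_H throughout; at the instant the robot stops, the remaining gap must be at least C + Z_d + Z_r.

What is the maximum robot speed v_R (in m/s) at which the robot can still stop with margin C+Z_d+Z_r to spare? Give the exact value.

quadratic (1)·v² + (73/25)·v + (-24769/2000) = 0
  disc = (73/25)² − 4·(1)·(-24769/2000) = 145161/2500 ; √disc = 381/50
  v_R = (−(73/25) + 381/50) / (2·(1)) = 47/20 m/s
check:
T_s = v_R/a_R = (47/20)/(1/2) = 4.7000 s
robot in T_r: 2.3500·0.1200 = 0.2820 m
robot under decel: 2.3500²/(2·0.5000) = 5.5225 m
person approaches 1.4000·(0.1200+4.7000) = 6.7480 m
C+Z_d+Z_r = 0.1500+0.0800+0.0200 = 0.2500 m
sum ≈ 0.2820+5.5225+6.7480+0.2500 ≈ 12.8025 m = S ✓

v_R_max = 47/20 m/s = 2.3500 m/s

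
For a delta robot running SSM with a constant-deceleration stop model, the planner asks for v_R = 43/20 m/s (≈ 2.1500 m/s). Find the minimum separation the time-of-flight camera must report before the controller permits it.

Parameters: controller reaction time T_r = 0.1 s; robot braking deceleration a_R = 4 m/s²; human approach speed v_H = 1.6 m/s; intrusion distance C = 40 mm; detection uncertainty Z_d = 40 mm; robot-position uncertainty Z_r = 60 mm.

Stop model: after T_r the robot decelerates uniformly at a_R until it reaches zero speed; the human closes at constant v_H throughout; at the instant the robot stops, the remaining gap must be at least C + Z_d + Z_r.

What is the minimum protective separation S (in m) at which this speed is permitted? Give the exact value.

braking lasts T_s = (43/20)/4 = 0.5375 s
reaction-phase robot travel = 2.1500·0.1000 = 0.2150 m
robot covers 2.1500·0.5375 − ½·4.0000·0.5375² = 0.5778 m while stopping
human over T_r+T_s: 1.6000·(0.1000+0.5375) = 1.0200 m
residual clearance needed = 0.0400+0.0400+0.0600 = 0.1400 m
S_min ≈ 0.2150+0.5778+1.0200+0.1400  ⇒  S_min = 6249/3200 m

S_min = 6249/3200 m = 1.9528 m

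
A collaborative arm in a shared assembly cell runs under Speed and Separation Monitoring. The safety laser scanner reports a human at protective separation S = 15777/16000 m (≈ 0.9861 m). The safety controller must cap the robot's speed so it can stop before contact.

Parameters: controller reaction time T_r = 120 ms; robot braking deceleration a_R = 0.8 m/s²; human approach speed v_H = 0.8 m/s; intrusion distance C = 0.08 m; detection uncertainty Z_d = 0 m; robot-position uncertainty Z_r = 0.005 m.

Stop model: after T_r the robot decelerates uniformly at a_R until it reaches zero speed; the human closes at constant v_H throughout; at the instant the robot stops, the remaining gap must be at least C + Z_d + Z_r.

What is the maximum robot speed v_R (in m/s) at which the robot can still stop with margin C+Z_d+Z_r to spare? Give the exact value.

quadratic (5/8)·v² + (28/25)·v + (-12881/16000) = 0
  disc = (28/25)² − 4·(5/8)·(-12881/16000) = 522729/160000 ; √disc = 723/400
  v_R = (−(28/25) + 723/400) / (2·(5/8)) = 11/20 m/s
check:
T_s = v_R/a_R = (11/20)/(4/5) = 0.6875 s
robot in T_r: 0.5500·0.1200 = 0.0660 m
robot covers 0.5500·0.6875 − ½·0.8000·0.6875² = 0.1891 m while stopping
human over T_r+T_s: 0.8000·(0.1200+0.6875) = 0.6460 m
residual clearance needed = 0.0800+0.0000+0.0050 = 0.0850 m
sum ≈ 0.0660+0.1891+0.6460+0.0850 ≈ 0.9861 m = S ✓

v_R_max = 11/20 m/s = 0.5500 m/s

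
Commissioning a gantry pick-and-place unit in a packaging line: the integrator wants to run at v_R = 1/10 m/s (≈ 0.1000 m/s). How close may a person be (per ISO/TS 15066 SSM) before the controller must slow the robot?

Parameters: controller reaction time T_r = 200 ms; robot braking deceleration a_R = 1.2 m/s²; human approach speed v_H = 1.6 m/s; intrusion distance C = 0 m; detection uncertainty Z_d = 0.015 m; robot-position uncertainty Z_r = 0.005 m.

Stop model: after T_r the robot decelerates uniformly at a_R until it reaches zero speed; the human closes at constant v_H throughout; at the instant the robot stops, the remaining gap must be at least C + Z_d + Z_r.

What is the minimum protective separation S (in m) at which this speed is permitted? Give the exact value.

T_s = v_R/a_R = (1/10)/(6/5) = 0.0833 s
reaction-phase robot travel = 0.1000·0.2000 = 0.0200 m
robot under decel: 0.1000²/(2·1.2000) = 0.0042 m
human over T_r+T_s: 1.6000·(0.2000+0.0833) = 0.4533 m
C+Z_d+Z_r = 0.0000+0.0150+0.0050 = 0.0200 m
S_min ≈ 0.0200+0.0042+0.4533+0.0200  ⇒  S_min = 199/400 m

S_min = 199/400 m = 0.4975 m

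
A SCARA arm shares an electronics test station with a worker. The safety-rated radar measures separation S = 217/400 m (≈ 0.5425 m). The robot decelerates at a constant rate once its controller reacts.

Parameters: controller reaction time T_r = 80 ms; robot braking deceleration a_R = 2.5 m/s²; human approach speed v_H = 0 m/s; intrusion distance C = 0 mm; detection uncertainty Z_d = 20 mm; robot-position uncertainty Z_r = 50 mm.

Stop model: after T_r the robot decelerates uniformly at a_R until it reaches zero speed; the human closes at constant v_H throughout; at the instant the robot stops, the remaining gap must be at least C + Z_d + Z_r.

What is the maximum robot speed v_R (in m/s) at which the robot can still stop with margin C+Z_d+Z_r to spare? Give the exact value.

v_R_max = 27/20 m/s = 1.3500 m/s

at the boundary: (1/5)·v² + (2/25)·v + (-189/400) = 0
  disc = (2/25)² − 4·(1/5)·(-189/400) = 961/2500 ; √disc = 31/50
  v_R = (−(2/25) + 31/50) / (2·(1/5)) = 27/20 m/s
check:
T_s = v_R/a_R = (27/20)/(5/2) = 0.5400 s
robot in T_r: 1.3500·0.0800 = 0.1080 m
braking distance = 1.3500²/(2·2.5000) = 0.3645 m
person approaches 0.0000·(0.0800+0.5400) = 0.0000 m
margins: 0.0000+0.0200+0.0500 = 0.0700 m
sum ≈ 0.1080+0.3645+0.0000+0.0700 ≈ 0.5425 m = S ✓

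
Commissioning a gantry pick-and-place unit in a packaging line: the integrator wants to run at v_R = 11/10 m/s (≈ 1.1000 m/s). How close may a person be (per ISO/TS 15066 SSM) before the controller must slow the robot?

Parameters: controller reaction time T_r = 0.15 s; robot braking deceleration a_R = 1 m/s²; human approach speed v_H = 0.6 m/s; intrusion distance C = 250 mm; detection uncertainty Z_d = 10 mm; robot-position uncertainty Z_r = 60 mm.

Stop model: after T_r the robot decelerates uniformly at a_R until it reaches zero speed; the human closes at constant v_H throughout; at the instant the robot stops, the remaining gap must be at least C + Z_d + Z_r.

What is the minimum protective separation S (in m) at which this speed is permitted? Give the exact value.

T_s = v_R/a_R = (11/10)/1 = 1.1000 s
robot covers v_R·T_r = 1.1000·0.1500 = 0.1650 m before braking
braking distance = 1.1000²/(2·1.0000) = 0.6050 m
human over T_r+T_s: 0.6000·(0.1500+1.1000) = 0.7500 m
margins: 0.2500+0.0100+0.0600 = 0.3200 m
S_min ≈ 0.1650+0.6050+0.7500+0.3200  ⇒  S_min = 46/25 m

S_min = 46/25 m = 1.8400 m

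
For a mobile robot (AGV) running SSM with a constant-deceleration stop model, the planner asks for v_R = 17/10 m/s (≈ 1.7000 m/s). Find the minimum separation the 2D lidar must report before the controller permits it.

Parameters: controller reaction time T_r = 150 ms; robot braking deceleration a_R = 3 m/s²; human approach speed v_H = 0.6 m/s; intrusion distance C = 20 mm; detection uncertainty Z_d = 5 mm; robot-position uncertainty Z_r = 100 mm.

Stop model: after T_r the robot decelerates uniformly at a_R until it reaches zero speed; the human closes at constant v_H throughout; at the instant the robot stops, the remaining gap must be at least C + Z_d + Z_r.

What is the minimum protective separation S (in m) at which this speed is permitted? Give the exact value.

S_min = 31/24 m = 1.2917 m

stop time T_s = (17/10)/3 = 0.5667 s
robot in T_r: 1.7000·0.1500 = 0.2550 m
robot covers 1.7000·0.5667 − ½·3.0000·0.5667² = 0.4817 m while stopping
human closes 0.6000·0.7167 = 0.4300 m
C+Z_d+Z_r = 0.0200+0.0050+0.1000 = 0.1250 m
S_min ≈ 0.2550+0.4817+0.4300+0.1250  ⇒  S_min = 31/24 m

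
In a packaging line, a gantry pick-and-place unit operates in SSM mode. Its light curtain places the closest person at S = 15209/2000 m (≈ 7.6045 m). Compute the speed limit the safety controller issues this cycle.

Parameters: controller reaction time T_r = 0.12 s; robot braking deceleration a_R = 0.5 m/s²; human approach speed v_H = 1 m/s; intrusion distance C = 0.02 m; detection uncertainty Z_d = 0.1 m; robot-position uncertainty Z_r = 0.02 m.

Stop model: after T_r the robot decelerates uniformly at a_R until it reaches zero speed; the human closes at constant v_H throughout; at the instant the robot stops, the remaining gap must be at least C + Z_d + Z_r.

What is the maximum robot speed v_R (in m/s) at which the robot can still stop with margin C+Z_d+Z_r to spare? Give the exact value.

quadratic (1)·v² + (53/25)·v + (-14689/2000) = 0
  disc = (53/25)² − 4·(1)·(-14689/2000) = 84681/2500 ; √disc = 291/50
  v_R = (−(53/25) + 291/50) / (2·(1)) = 37/20 m/s
check:
stop time T_s = (37/20)/(1/2) = 3.7000 s
robot covers v_R·T_r = 1.8500·0.1200 = 0.2220 m before braking
robot covers 1.8500·3.7000 − ½·0.5000·3.7000² = 3.4225 m while stopping
human closes 1.0000·3.8200 = 3.8200 m
C+Z_d+Z_r = 0.0200+0.1000+0.0200 = 0.1400 m
sum ≈ 0.2220+3.4225+3.8200+0.1400 ≈ 7.6045 m = S ✓

v_R_max = 37/20 m/s = 1.8500 m/s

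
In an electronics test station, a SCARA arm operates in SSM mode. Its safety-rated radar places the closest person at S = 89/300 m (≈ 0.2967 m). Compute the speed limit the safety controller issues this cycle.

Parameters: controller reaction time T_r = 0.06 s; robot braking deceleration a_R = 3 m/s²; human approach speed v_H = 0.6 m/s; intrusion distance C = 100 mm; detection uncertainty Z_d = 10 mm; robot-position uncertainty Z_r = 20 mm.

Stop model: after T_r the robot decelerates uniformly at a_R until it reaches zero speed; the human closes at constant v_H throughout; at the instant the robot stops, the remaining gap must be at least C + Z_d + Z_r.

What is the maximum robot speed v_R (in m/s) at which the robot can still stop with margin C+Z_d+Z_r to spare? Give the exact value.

v_R_max = 2/5 m/s = 0.4000 m/s

at the boundary: (1/6)·v² + (13/50)·v + (-49/375) = 0
  disc = (13/50)² − 4·(1/6)·(-49/375) = 3481/22500 ; √disc = 59/150
  v_R = (−(13/50) + 59/150) / (2·(1/6)) = 2/5 m/s
check:
braking lasts T_s = (2/5)/3 = 0.1333 s
robot covers v_R·T_r = 0.4000·0.0600 = 0.0240 m before braking
robot covers 0.4000·0.1333 − ½·3.0000·0.1333² = 0.0267 m while stopping
human closes 0.6000·0.1933 = 0.1160 m
margins: 0.1000+0.0100+0.0200 = 0.1300 m
sum ≈ 0.0240+0.0267+0.1160+0.1300 ≈ 0.2967 m = S ✓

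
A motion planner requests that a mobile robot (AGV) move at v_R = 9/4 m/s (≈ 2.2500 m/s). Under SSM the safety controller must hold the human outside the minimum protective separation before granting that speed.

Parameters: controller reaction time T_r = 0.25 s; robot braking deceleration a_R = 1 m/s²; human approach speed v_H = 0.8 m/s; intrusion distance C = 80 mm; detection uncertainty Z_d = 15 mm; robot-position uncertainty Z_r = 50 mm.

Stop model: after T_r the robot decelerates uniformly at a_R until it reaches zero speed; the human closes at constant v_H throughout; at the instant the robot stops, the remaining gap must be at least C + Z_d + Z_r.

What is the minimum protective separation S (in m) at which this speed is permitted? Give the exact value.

S_min = 4191/800 m = 5.2387 m

braking lasts T_s = (9/4)/1 = 2.2500 s
reaction-phase robot travel = 2.2500·0.2500 = 0.5625 m
robot under decel: 2.2500²/(2·1.0000) = 2.5312 m
human over T_r+T_s: 0.8000·(0.2500+2.2500) = 2.0000 m
residual clearance needed = 0.0800+0.0150+0.0500 = 0.1450 m
S_min ≈ 0.5625+2.5312+2.0000+0.1450  ⇒  S_min = 4191/800 m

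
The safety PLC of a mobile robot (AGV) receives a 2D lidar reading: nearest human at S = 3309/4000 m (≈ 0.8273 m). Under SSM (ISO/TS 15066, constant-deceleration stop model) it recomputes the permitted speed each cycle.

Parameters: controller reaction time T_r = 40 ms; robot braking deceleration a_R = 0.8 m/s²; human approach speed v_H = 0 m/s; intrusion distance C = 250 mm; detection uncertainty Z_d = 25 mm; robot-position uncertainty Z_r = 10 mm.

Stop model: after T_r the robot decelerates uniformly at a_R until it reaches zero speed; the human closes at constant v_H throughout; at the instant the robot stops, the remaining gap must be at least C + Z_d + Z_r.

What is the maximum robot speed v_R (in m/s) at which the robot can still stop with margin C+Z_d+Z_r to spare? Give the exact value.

v_R_max = 9/10 m/s = 0.9000 m/s

at the boundary: (5/8)·v² + (1/25)·v + (-2169/4000) = 0
  disc = (1/25)² − 4·(5/8)·(-2169/4000) = 54289/40000 ; √disc = 233/200
  v_R = (−(1/25) + 233/200) / (2·(5/8)) = 9/10 m/s
check:
braking lasts T_s = (9/10)/(4/5) = 1.1250 s
reaction-phase robot travel = 0.9000·0.0400 = 0.0360 m
robot covers 0.9000·1.1250 − ½·0.8000·1.1250² = 0.5062 m while stopping
person approaches 0.0000·(0.0400+1.1250) = 0.0000 m
margins: 0.2500+0.0250+0.0100 = 0.2850 m
sum ≈ 0.0360+0.5062+0.0000+0.2850 ≈ 0.8273 m = S ✓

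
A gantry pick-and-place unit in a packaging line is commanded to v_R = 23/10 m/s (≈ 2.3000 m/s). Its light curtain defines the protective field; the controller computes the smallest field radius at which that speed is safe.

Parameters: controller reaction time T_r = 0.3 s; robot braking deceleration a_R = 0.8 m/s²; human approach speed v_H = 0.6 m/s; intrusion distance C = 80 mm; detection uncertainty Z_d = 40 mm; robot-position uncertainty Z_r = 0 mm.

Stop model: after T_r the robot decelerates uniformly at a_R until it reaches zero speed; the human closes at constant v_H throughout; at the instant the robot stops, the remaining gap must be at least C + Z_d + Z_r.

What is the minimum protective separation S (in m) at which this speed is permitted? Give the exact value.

S_min = 4817/800 m = 6.0213 m

stop time T_s = (23/10)/(4/5) = 2.8750 s
reaction-phase robot travel = 2.3000·0.3000 = 0.6900 m
robot covers 2.3000·2.8750 − ½·0.8000·2.8750² = 3.3062 m while stopping
human closes 0.6000·3.1750 = 1.9050 m
C+Z_d+Z_r = 0.0800+0.0400+0.0000 = 0.1200 m
S_min ≈ 0.6900+3.3062+1.9050+0.1200  ⇒  S_min = 4817/800 m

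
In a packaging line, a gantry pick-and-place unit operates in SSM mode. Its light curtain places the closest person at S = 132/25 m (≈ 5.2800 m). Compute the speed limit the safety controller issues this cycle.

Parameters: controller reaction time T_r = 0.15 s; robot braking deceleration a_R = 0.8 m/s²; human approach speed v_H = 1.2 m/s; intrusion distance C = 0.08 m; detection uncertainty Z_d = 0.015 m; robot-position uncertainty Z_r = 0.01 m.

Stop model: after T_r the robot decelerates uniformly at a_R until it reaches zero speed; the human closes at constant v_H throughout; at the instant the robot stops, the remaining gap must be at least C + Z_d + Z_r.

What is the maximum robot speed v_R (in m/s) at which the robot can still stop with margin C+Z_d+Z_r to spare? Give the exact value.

v_R_max = 9/5 m/s = 1.8000 m/s

at the boundary: (5/8)·v² + (33/20)·v + (-999/200) = 0
  disc = (33/20)² − 4·(5/8)·(-999/200) = 1521/100 ; √disc = 39/10
  v_R = (−(33/20) + 39/10) / (2·(5/8)) = 9/5 m/s
check:
T_s = v_R/a_R = (9/5)/(4/5) = 2.2500 s
robot covers v_R·T_r = 1.8000·0.1500 = 0.2700 m before braking
braking distance = 1.8000²/(2·0.8000) = 2.0250 m
human closes 1.2000·2.4000 = 2.8800 m
C+Z_d+Z_r = 0.0800+0.0150+0.0100 = 0.1050 m
sum ≈ 0.2700+2.0250+2.8800+0.1050 ≈ 5.2800 m = S ✓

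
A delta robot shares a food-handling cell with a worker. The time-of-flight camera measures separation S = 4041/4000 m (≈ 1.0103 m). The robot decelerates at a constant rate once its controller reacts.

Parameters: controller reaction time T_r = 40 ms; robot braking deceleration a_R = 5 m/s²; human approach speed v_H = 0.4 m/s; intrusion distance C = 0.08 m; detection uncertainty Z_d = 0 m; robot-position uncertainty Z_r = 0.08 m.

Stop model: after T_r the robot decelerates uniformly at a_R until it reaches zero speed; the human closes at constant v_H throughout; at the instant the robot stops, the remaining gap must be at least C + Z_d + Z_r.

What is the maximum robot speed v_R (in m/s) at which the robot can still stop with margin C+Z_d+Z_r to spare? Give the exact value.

at the boundary: (1/10)·v² + (3/25)·v + (-3337/4000) = 0
  disc = (3/25)² − 4·(1/10)·(-3337/4000) = 3481/10000 ; √disc = 59/100
  v_R = (−(3/25) + 59/100) / (2·(1/10)) = 47/20 m/s
check:
braking lasts T_s = (47/20)/5 = 0.4700 s
robot in T_r: 2.3500·0.0400 = 0.0940 m
robot under decel: 2.3500²/(2·5.0000) = 0.5523 m
person approaches 0.4000·(0.0400+0.4700) = 0.2040 m
C+Z_d+Z_r = 0.0800+0.0000+0.0800 = 0.1600 m
sum ≈ 0.0940+0.5523+0.2040+0.1600 ≈ 1.0103 m = S ✓

v_R_max = 47/20 m/s = 2.3500 m/s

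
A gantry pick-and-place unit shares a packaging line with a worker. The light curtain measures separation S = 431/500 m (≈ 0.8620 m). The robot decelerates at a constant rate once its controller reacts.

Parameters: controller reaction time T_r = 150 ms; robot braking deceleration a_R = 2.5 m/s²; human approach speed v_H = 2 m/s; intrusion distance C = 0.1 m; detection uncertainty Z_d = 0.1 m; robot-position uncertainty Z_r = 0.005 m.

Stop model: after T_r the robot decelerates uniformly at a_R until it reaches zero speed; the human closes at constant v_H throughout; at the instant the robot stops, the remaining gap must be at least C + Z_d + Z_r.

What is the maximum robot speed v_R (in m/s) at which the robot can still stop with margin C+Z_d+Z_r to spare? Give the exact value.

v_R_max = 7/20 m/s = 0.3500 m/s

at the boundary: (1/5)·v² + (19/20)·v + (-357/1000) = 0
  disc = (19/20)² − 4·(1/5)·(-357/1000) = 11881/10000 ; √disc = 109/100
  v_R = (−(19/20) + 109/100) / (2·(1/5)) = 7/20 m/s
check:
braking lasts T_s = (7/20)/(5/2) = 0.1400 s
robot in T_r: 0.3500·0.1500 = 0.0525 m
robot under decel: 0.3500²/(2·2.5000) = 0.0245 m
human over T_r+T_s: 2.0000·(0.1500+0.1400) = 0.5800 m
residual clearance needed = 0.1000+0.1000+0.0050 = 0.2050 m
sum ≈ 0.0525+0.0245+0.5800+0.2050 ≈ 0.8620 m = S ✓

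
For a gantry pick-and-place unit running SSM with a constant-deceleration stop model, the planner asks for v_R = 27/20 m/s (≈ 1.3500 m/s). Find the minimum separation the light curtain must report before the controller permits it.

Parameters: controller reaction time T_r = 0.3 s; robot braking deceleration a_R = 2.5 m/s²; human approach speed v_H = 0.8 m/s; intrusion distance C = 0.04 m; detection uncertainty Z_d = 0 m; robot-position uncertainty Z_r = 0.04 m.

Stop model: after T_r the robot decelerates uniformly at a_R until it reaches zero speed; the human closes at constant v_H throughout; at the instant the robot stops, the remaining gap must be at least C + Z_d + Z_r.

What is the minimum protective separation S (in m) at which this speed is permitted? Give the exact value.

S_min = 3043/2000 m = 1.5215 m

T_s = v_R/a_R = (27/20)/(5/2) = 0.5400 s
robot in T_r: 1.3500·0.3000 = 0.4050 m
robot covers 1.3500·0.5400 − ½·2.5000·0.5400² = 0.3645 m while stopping
person approaches 0.8000·(0.3000+0.5400) = 0.6720 m
margins: 0.0400+0.0000+0.0400 = 0.0800 m
S_min ≈ 0.4050+0.3645+0.6720+0.0800  ⇒  S_min = 3043/2000 m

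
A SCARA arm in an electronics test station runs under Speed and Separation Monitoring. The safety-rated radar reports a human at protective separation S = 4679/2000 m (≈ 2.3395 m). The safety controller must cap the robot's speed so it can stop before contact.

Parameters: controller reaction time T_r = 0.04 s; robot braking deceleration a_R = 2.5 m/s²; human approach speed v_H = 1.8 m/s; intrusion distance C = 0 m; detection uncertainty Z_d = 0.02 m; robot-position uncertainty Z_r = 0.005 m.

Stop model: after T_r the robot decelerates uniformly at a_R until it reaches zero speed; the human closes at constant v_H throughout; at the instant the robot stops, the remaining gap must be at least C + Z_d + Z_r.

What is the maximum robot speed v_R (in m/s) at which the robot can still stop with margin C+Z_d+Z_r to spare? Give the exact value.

v_R_max = 39/20 m/s = 1.9500 m/s

quadratic (1/5)·v² + (19/25)·v + (-897/400) = 0
  disc = (19/25)² − 4·(1/5)·(-897/400) = 5929/2500 ; √disc = 77/50
  v_R = (−(19/25) + 77/50) / (2·(1/5)) = 39/20 m/s
check:
braking lasts T_s = (39/20)/(5/2) = 0.7800 s
robot covers v_R·T_r = 1.9500·0.0400 = 0.0780 m before braking
braking distance = 1.9500²/(2·2.5000) = 0.7605 m
human closes 1.8000·0.8200 = 1.4760 m
margins: 0.0000+0.0200+0.0050 = 0.0250 m
sum ≈ 0.0780+0.7605+1.4760+0.0250 ≈ 2.3395 m = S ✓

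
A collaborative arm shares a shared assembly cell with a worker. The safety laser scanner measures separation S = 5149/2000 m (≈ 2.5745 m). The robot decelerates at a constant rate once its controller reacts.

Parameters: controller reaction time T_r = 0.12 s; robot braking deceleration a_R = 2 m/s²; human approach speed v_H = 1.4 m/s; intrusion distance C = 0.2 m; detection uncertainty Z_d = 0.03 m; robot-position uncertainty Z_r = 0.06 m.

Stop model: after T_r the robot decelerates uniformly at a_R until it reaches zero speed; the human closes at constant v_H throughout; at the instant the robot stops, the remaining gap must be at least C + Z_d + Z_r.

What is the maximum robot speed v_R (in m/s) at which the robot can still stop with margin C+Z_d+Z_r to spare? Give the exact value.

at the boundary: (1/4)·v² + (41/50)·v + (-4233/2000) = 0
  disc = (41/50)² − 4·(1/4)·(-4233/2000) = 27889/10000 ; √disc = 167/100
  v_R = (−(41/50) + 167/100) / (2·(1/4)) = 17/10 m/s
check:
T_s = v_R/a_R = (17/10)/2 = 0.8500 s
robot covers v_R·T_r = 1.7000·0.1200 = 0.2040 m before braking
braking distance = 1.7000²/(2·2.0000) = 0.7225 m
person approaches 1.4000·(0.1200+0.8500) = 1.3580 m
residual clearance needed = 0.2000+0.0300+0.0600 = 0.2900 m
sum ≈ 0.2040+0.7225+1.3580+0.2900 ≈ 2.5745 m = S ✓

v_R_max = 17/10 m/s = 1.7000 m/s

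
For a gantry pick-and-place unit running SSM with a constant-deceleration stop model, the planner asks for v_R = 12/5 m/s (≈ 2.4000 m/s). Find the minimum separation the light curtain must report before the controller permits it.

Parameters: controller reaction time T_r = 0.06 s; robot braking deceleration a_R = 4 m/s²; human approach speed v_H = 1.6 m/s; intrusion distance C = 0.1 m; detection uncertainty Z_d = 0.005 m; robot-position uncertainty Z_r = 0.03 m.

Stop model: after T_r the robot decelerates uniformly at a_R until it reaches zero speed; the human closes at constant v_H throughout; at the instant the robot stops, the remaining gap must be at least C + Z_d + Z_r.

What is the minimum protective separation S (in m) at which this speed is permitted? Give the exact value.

S_min = 411/200 m = 2.0550 m

braking lasts T_s = (12/5)/4 = 0.6000 s
robot covers v_R·T_r = 2.4000·0.0600 = 0.1440 m before braking
robot under decel: 2.4000²/(2·4.0000) = 0.7200 m
human over T_r+T_s: 1.6000·(0.0600+0.6000) = 1.0560 m
C+Z_d+Z_r = 0.1000+0.0050+0.0300 = 0.1350 m
S_min ≈ 0.1440+0.7200+1.0560+0.1350  ⇒  S_min = 411/200 m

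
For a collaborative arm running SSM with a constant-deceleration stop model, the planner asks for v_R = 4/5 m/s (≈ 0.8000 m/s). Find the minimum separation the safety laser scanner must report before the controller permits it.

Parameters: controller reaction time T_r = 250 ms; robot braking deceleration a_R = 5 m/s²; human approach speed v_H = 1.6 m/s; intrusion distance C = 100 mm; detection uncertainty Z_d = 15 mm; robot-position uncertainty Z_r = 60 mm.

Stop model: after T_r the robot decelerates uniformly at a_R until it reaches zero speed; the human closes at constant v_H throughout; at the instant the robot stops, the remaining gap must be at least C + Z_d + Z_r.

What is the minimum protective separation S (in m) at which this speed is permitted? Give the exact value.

stop time T_s = (4/5)/5 = 0.1600 s
robot covers v_R·T_r = 0.8000·0.2500 = 0.2000 m before braking
robot covers 0.8000·0.1600 − ½·5.0000·0.1600² = 0.0640 m while stopping
human closes 1.6000·0.4100 = 0.6560 m
margins: 0.1000+0.0150+0.0600 = 0.1750 m
S_min ≈ 0.2000+0.0640+0.6560+0.1750  ⇒  S_min = 219/200 m

S_min = 219/200 m = 1.0950 m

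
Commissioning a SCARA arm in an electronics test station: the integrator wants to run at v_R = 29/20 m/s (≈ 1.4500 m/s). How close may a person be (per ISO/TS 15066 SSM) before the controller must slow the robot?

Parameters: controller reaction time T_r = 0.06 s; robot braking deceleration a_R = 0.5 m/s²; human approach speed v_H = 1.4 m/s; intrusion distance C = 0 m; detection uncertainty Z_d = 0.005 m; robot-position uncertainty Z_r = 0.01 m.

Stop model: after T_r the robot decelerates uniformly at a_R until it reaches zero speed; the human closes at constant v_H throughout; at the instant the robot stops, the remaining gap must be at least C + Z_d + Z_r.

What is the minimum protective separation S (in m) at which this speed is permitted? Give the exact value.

S_min = 12697/2000 m = 6.3485 m

T_s = v_R/a_R = (29/20)/(1/2) = 2.9000 s
robot in T_r: 1.4500·0.0600 = 0.0870 m
robot covers 1.4500·2.9000 − ½·0.5000·2.9000² = 2.1025 m while stopping
human closes 1.4000·2.9600 = 4.1440 m
margins: 0.0000+0.0050+0.0100 = 0.0150 m
S_min ≈ 0.0870+2.1025+4.1440+0.0150  ⇒  S_min = 12697/2000 m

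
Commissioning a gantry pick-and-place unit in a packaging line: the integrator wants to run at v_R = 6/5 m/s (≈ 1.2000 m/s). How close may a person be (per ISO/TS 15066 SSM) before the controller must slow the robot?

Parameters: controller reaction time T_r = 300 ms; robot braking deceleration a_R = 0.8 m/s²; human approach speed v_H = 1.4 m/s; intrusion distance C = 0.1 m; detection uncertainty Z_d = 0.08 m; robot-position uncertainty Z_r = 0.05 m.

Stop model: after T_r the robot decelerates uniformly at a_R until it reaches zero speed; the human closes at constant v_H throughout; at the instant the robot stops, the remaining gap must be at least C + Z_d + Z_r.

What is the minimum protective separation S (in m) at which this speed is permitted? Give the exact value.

braking lasts T_s = (6/5)/(4/5) = 1.5000 s
robot covers v_R·T_r = 1.2000·0.3000 = 0.3600 m before braking
braking distance = 1.2000²/(2·0.8000) = 0.9000 m
person approaches 1.4000·(0.3000+1.5000) = 2.5200 m
C+Z_d+Z_r = 0.1000+0.0800+0.0500 = 0.2300 m
S_min ≈ 0.3600+0.9000+2.5200+0.2300  ⇒  S_min = 401/100 m

S_min = 401/100 m = 4.0100 m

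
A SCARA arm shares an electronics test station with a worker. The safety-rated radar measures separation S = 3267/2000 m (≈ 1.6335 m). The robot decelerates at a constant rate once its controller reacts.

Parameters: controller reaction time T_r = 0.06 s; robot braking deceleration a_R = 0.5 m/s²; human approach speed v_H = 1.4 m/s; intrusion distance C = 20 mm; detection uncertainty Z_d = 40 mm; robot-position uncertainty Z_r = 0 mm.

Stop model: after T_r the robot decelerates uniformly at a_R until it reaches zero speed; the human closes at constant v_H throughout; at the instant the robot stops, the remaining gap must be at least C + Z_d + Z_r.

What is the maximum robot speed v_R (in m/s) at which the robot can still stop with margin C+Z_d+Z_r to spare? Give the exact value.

v_R_max = 9/20 m/s = 0.4500 m/s

quadratic (1)·v² + (143/50)·v + (-2979/2000) = 0
  disc = (143/50)² − 4·(1)·(-2979/2000) = 8836/625 ; √disc = 94/25
  v_R = (−(143/50) + 94/25) / (2·(1)) = 9/20 m/s
check:
T_s = v_R/a_R = (9/20)/(1/2) = 0.9000 s
reaction-phase robot travel = 0.4500·0.0600 = 0.0270 m
braking distance = 0.4500²/(2·0.5000) = 0.2025 m
person approaches 1.4000·(0.0600+0.9000) = 1.3440 m
residual clearance needed = 0.0200+0.0400+0.0000 = 0.0600 m
sum ≈ 0.0270+0.2025+1.3440+0.0600 ≈ 1.6335 m = S ✓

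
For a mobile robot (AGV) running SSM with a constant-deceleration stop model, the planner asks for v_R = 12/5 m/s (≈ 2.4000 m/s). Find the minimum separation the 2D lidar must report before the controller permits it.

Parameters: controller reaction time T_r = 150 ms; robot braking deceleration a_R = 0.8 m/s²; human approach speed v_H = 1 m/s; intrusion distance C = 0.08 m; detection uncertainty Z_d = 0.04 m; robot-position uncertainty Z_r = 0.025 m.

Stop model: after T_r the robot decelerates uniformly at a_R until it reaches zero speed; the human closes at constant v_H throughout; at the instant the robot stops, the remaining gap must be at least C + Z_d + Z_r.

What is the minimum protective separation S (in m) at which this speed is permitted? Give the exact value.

stop time T_s = (12/5)/(4/5) = 3.0000 s
robot in T_r: 2.4000·0.1500 = 0.3600 m
braking distance = 2.4000²/(2·0.8000) = 3.6000 m
person approaches 1.0000·(0.1500+3.0000) = 3.1500 m
residual clearance needed = 0.0800+0.0400+0.0250 = 0.1450 m
S_min ≈ 0.3600+3.6000+3.1500+0.1450  ⇒  S_min = 1451/200 m

S_min = 1451/200 m = 7.2550 m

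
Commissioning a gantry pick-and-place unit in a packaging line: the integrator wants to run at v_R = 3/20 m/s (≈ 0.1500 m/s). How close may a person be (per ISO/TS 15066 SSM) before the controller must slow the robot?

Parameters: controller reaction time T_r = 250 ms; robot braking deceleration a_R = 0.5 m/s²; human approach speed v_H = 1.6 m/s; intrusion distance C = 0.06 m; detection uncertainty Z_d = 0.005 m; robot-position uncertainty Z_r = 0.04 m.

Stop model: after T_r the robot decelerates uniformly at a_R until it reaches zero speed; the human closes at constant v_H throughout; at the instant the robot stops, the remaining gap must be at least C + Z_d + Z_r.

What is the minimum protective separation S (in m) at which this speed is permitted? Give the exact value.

S_min = 209/200 m = 1.0450 m

braking lasts T_s = (3/20)/(1/2) = 0.3000 s
robot covers v_R·T_r = 0.1500·0.2500 = 0.0375 m before braking
braking distance = 0.1500²/(2·0.5000) = 0.0225 m
human closes 1.6000·0.5500 = 0.8800 m
margins: 0.0600+0.0050+0.0400 = 0.1050 m
S_min ≈ 0.0375+0.0225+0.8800+0.1050  ⇒  S_min = 209/200 m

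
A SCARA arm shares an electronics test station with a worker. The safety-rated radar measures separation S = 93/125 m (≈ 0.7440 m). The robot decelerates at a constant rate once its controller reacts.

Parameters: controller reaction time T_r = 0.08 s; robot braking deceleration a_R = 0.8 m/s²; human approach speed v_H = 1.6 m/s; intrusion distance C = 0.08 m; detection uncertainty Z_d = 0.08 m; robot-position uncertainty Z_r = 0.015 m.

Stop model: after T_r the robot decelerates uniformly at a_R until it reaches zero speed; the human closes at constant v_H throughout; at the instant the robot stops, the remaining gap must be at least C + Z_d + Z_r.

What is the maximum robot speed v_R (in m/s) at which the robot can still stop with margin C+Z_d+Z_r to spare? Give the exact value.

at the boundary: (5/8)·v² + (52/25)·v + (-441/1000) = 0
  disc = (52/25)² − 4·(5/8)·(-441/1000) = 54289/10000 ; √disc = 233/100
  v_R = (−(52/25) + 233/100) / (2·(5/8)) = 1/5 m/s
check:
stop time T_s = (1/5)/(4/5) = 0.2500 s
reaction-phase robot travel = 0.2000·0.0800 = 0.0160 m
robot under decel: 0.2000²/(2·0.8000) = 0.0250 m
human over T_r+T_s: 1.6000·(0.0800+0.2500) = 0.5280 m
residual clearance needed = 0.0800+0.0800+0.0150 = 0.1750 m
sum ≈ 0.0160+0.0250+0.5280+0.1750 ≈ 0.7440 m = S ✓

v_R_max = 1/5 m/s = 0.2000 m/s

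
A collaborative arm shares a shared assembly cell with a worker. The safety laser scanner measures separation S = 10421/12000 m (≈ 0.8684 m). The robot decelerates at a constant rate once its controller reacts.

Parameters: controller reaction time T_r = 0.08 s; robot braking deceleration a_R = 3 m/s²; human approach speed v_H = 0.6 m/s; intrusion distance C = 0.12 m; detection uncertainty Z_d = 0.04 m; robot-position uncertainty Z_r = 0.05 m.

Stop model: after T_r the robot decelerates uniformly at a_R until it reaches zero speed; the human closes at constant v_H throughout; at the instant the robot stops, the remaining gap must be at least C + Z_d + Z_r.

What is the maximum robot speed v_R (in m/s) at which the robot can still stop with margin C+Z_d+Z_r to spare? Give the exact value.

v_R_max = 5/4 m/s = 1.2500 m/s

quadratic (1/6)·v² + (7/25)·v + (-293/480) = 0
  disc = (7/25)² − 4·(1/6)·(-293/480) = 43681/90000 ; √disc = 209/300
  v_R = (−(7/25) + 209/300) / (2·(1/6)) = 5/4 m/s
check:
braking lasts T_s = (5/4)/3 = 0.4167 s
reaction-phase robot travel = 1.2500·0.0800 = 0.1000 m
braking distance = 1.2500²/(2·3.0000) = 0.2604 m
person approaches 0.6000·(0.0800+0.4167) = 0.2980 m
C+Z_d+Z_r = 0.1200+0.0400+0.0500 = 0.2100 m
sum ≈ 0.1000+0.2604+0.2980+0.2100 ≈ 0.8684 m = S ✓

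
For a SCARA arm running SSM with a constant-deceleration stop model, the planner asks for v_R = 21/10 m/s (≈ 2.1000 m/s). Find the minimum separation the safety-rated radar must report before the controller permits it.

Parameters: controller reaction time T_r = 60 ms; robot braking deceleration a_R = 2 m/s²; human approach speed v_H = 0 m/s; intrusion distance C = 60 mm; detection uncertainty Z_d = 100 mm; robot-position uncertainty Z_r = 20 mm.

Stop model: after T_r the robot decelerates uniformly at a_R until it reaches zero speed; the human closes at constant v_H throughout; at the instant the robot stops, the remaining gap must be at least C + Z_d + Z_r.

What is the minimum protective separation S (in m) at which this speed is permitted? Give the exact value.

S_min = 2817/2000 m = 1.4085 m

T_s = v_R/a_R = (21/10)/2 = 1.0500 s
reaction-phase robot travel = 2.1000·0.0600 = 0.1260 m
robot under decel: 2.1000²/(2·2.0000) = 1.1025 m
human over T_r+T_s: 0.0000·(0.0600+1.0500) = 0.0000 m
residual clearance needed = 0.0600+0.1000+0.0200 = 0.1800 m
S_min ≈ 0.1260+1.1025+0.0000+0.1800  ⇒  S_min = 2817/2000 m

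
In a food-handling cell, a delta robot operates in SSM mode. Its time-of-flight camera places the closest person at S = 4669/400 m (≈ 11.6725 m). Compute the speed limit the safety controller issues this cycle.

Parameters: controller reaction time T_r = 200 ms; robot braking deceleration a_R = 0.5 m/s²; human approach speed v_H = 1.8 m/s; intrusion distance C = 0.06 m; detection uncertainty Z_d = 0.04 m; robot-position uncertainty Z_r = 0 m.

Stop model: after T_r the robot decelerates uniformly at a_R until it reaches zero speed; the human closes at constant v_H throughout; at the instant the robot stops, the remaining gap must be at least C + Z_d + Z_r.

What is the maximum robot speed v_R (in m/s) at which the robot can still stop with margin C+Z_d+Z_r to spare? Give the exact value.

v_R_max = 39/20 m/s = 1.9500 m/s

collect terms ⇒ (1)·v_R² + (19/5)·v_R + (-897/80) = 0
  disc = (19/5)² − 4·(1)·(-897/80) = 5929/100 ; √disc = 77/10
  v_R = (−(19/5) + 77/10) / (2·(1)) = 39/20 m/s
check:
braking lasts T_s = (39/20)/(1/2) = 3.9000 s
robot in T_r: 1.9500·0.2000 = 0.3900 m
braking distance = 1.9500²/(2·0.5000) = 3.8025 m
human closes 1.8000·4.1000 = 7.3800 m
margins: 0.0600+0.0400+0.0000 = 0.1000 m
sum ≈ 0.3900+3.8025+7.3800+0.1000 ≈ 11.6725 m = S ✓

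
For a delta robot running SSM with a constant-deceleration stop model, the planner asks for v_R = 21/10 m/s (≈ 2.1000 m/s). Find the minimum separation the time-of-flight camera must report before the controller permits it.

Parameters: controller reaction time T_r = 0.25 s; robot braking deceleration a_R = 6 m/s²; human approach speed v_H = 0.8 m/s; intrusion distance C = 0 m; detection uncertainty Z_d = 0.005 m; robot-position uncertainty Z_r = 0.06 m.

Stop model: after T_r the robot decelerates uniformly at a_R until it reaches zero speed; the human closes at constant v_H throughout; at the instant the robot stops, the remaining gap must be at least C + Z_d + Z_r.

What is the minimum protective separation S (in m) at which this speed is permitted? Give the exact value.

S_min = 23/16 m = 1.4375 m

braking lasts T_s = (21/10)/6 = 0.3500 s
reaction-phase robot travel = 2.1000·0.2500 = 0.5250 m
braking distance = 2.1000²/(2·6.0000) = 0.3675 m
person approaches 0.8000·(0.2500+0.3500) = 0.4800 m
C+Z_d+Z_r = 0.0000+0.0050+0.0600 = 0.0650 m
S_min ≈ 0.5250+0.3675+0.4800+0.0650  ⇒  S_min = 23/16 m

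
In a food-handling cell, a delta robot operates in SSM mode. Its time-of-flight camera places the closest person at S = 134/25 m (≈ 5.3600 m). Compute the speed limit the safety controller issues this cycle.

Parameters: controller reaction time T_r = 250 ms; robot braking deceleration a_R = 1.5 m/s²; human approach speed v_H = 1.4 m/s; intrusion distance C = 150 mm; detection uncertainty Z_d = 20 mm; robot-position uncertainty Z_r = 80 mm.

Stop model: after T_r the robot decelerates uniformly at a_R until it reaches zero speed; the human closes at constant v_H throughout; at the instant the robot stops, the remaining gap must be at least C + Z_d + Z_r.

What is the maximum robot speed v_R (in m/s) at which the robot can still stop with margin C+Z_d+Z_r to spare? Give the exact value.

v_R_max = 12/5 m/s = 2.4000 m/s

quadratic (1/3)·v² + (71/60)·v + (-119/25) = 0
  disc = (71/60)² − 4·(1/3)·(-119/25) = 27889/3600 ; √disc = 167/60
  v_R = (−(71/60) + 167/60) / (2·(1/3)) = 12/5 m/s
check:
braking lasts T_s = (12/5)/(3/2) = 1.6000 s
robot in T_r: 2.4000·0.2500 = 0.6000 m
robot covers 2.4000·1.6000 − ½·1.5000·1.6000² = 1.9200 m while stopping
human closes 1.4000·1.8500 = 2.5900 m
margins: 0.1500+0.0200+0.0800 = 0.2500 m
sum ≈ 0.6000+1.9200+2.5900+0.2500 ≈ 5.3600 m = S ✓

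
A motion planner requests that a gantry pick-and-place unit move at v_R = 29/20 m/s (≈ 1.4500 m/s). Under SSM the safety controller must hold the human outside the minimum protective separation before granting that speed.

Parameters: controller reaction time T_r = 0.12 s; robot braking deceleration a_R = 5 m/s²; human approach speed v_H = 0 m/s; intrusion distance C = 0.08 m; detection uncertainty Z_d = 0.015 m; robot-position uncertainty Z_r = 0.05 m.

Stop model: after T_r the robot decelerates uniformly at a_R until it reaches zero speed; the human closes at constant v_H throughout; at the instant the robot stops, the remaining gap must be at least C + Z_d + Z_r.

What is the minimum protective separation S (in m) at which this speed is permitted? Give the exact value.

S_min = 2117/4000 m = 0.5292 m

stop time T_s = (29/20)/5 = 0.2900 s
reaction-phase robot travel = 1.4500·0.1200 = 0.1740 m
robot covers 1.4500·0.2900 − ½·5.0000·0.2900² = 0.2102 m while stopping
person approaches 0.0000·(0.1200+0.2900) = 0.0000 m
margins: 0.0800+0.0150+0.0500 = 0.1450 m
S_min ≈ 0.1740+0.2102+0.0000+0.1450  ⇒  S_min = 2117/4000 m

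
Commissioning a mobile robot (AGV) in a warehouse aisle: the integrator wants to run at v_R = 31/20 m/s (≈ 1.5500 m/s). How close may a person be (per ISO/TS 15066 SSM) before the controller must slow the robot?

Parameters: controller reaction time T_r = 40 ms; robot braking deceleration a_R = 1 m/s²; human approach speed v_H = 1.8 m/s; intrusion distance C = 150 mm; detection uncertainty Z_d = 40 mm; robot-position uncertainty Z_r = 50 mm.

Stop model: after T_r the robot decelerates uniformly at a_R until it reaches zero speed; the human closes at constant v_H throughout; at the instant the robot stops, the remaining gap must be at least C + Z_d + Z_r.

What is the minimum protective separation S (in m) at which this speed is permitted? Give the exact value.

T_s = v_R/a_R = (31/20)/1 = 1.5500 s
robot covers v_R·T_r = 1.5500·0.0400 = 0.0620 m before braking
robot under decel: 1.5500²/(2·1.0000) = 1.2012 m
person approaches 1.8000·(0.0400+1.5500) = 2.8620 m
margins: 0.1500+0.0400+0.0500 = 0.2400 m
S_min ≈ 0.0620+1.2012+2.8620+0.2400  ⇒  S_min = 17461/4000 m

S_min = 17461/4000 m = 4.3652 m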